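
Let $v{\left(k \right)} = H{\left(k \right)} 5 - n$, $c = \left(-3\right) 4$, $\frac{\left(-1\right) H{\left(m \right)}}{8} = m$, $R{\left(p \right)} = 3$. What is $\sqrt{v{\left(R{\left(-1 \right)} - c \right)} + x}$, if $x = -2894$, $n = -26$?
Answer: $34 i \sqrt{3} \approx 58.89 i$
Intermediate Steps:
$H{\left(m \right)} = - 8 m$
$c = -12$
$v{\left(k \right)} = 26 - 40 k$ ($v{\left(k \right)} = - 8 k 5 - -26 = - 40 k + 26 = 26 - 40 k$)
$\sqrt{v{\left(R{\left(-1 \right)} - c \right)} + x} = \sqrt{\left(26 - 40 \left(3 - -12\right)\right) - 2894} = \sqrt{\left(26 - 40 \left(3 + 12\right)\right) - 2894} = \sqrt{\left(26 - 600\right) - 2894} = \sqrt{-574 - 2894} = \sqrt{-3468} = 34 i \sqrt{3}$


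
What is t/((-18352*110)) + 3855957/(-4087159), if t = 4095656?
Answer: -3065461849543/1031353702060 ≈ -2.9723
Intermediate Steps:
t/((-18352*110)) + 3855957/(-4087159) = 4095656/((-18352*110)) + 3855957/(-4087159) = 4095656/(-2018720) + 3855957*(-1/4087159) = 4095656*(-1/2018720) - 3855957/4087159 = -511957/252340 - 3855957/4087159 = -3065461849543/1031353702060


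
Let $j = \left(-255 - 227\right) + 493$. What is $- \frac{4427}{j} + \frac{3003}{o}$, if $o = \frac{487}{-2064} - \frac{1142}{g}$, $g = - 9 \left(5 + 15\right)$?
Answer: $\frac{26495981}{297187} \approx 89.156$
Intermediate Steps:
$g = -180$ ($g = \left(-9\right) 20 = -180$)
$o = \frac{189119}{30960}$ ($o = \frac{487}{-2064} - \frac{1142}{-180} = 487 \left(- \frac{1}{2064}\right) - - \frac{571}{90} = - \frac{487}{2064} + \frac{571}{90} = \frac{189119}{30960} \approx 6.1085$)
$j = 11$ ($j = -482 + 493 = 11$)
$- \frac{4427}{j} + \frac{3003}{o} = - \frac{4427}{11} + \frac{3003}{\frac{189119}{30960}} = \left(-4427\right) \frac{1}{11} + 3003 \cdot \frac{30960}{189119} = - \frac{4427}{11} + \frac{13281840}{27017} = \frac{26495981}{297187}$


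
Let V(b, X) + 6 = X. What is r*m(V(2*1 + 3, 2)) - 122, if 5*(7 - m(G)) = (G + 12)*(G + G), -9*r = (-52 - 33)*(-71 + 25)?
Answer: -8724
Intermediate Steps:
V(b, X) = -6 + X
r = -3910/9 (r = -(-52 - 33)*(-71 + 25)/9 = -(-85)*(-46)/9 = -1/9*3910 = -3910/9 ≈ -434.44)
m(G) = 7 - 2*G*(12 + G)/5 (m(G) = 7 - (G + 12)*(G + G)/5 = 7 - (12 + G)*2*G/5 = 7 - 2*G*(12 + G)/5)
r*m(V(2*1 + 3, 2)) - 122 = -3910*(7 - 24*(-6 + 2)/5 - 2*(-6 + 2)**2/5)/9 - 122 = -3910*(7 - 24/5*(-4) - 2/5*(-4)**2)/9 - 122 = -3910*(7 + 96/5 - 2/5*16)/9 - 122 = -3910*(7 + 96/5 - 32/5)/9 - 122 = -3910/9*99/5 - 122 = -8602 - 122 = -8724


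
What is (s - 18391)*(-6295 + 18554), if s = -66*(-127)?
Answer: -122700331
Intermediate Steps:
s = 8382
(s - 18391)*(-6295 + 18554) = (8382 - 18391)*(-6295 + 18554) = -10009*12259 = -122700331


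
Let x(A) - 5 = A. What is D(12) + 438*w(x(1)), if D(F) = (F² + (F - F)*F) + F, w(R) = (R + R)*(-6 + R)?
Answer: 156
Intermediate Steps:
x(A) = 5 + A
w(R) = 2*R*(-6 + R) (w(R) = (2*R)*(-6 + R) = 2*R*(-6 + R))
D(F) = F + F² (D(F) = (F² + 0*F) + F = (F² + 0) + F = F² + F = F + F²)
D(12) + 438*w(x(1)) = 12*(1 + 12) + 438*(2*(5 + 1)*(-6 + (5 + 1))) = 12*13 + 438*(2*6*(-6 + 6)) = 156 + 438*(2*6*0) = 156 + 438*0 = 156 + 0 = 156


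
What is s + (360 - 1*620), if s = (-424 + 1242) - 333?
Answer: 225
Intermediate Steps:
s = 485 (s = 818 - 333 = 485)
s + (360 - 1*620) = 485 + (360 - 1*620) = 485 + (360 - 620) = 485 - 260 = 225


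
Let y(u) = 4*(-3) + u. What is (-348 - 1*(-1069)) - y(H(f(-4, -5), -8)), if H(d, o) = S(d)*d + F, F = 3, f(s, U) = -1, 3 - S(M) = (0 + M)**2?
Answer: 732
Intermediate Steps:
S(M) = 3 - M**2 (S(M) = 3 - (0 + M)**2 = 3 - M**2)
H(d, o) = 3 + d*(3 - d**2) (H(d, o) = (3 - d**2)*d + 3 = d*(3 - d**2) + 3 = 3 + d*(3 - d**2))
y(u) = -12 + u
(-348 - 1*(-1069)) - y(H(f(-4, -5), -8)) = (-348 - 1*(-1069)) - (-12 + (3 - 1*(-1)*(-3 + (-1)**2))) = (-348 + 1069) - (-12 + (3 - 1*(-1)*(-3 + 1))) = 721 - (-12 + (3 - 1*(-1)*(-2))) = 721 - (-12 + (3 - 2)) = 721 - (-12 + 1) = 721 - 1*(-11) = 721 + 11 = 732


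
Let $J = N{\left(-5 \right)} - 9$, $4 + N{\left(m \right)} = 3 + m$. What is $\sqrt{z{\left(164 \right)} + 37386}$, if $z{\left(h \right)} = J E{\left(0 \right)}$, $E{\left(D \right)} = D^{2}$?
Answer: $3 \sqrt{4154} \approx 193.35$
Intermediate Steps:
$N{\left(m \right)} = -1 + m$ ($N{\left(m \right)} = -4 + \left(3 + m\right) = -1 + m$)
$J = -15$ ($J = \left(-1 - 5\right) - 9 = -6 - 9 = -15$)
$z{\left(h \right)} = 0$ ($z{\left(h \right)} = - 15 \cdot 0^{2} = \left(-15\right) 0 = 0$)
$\sqrt{z{\left(164 \right)} + 37386} = \sqrt{0 + 37386} = \sqrt{37386} = 3 \sqrt{4154}$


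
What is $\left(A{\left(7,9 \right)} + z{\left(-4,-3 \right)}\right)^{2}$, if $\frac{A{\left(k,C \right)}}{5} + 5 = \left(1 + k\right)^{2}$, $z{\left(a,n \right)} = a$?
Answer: $84681$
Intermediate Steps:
$A{\left(k,C \right)} = -25 + 5 \left(1 + k\right)^{2}$
$\left(A{\left(7,9 \right)} + z{\left(-4,-3 \right)}\right)^{2} = \left(\left(-25 + 5 \left(1 + 7\right)^{2}\right) - 4\right)^{2} = \left(\left(-25 + 5 \cdot 8^{2}\right) - 4\right)^{2} = \left(\left(-25 + 5 \cdot 64\right) - 4\right)^{2} = \left(\left(-25 + 320\right) - 4\right)^{2} = \left(295 - 4\right)^{2} = 291^{2} = 84681$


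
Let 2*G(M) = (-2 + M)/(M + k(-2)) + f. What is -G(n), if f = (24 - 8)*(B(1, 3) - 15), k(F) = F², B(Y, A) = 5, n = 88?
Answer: 7317/92 ≈ 79.533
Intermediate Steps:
f = -160 (f = (24 - 8)*(5 - 15) = 16*(-10) = -160)
G(M) = -80 + (-2 + M)/(2*(4 + M)) (G(M) = ((-2 + M)/(M + (-2)²) - 160)/2 = ((-2 + M)/(M + 4) - 160)/2 = ((-2 + M)/(4 + M) - 160)/2 = (-160 + (-2 + M)/(4 + M))/2 = -80 + (-2 + M)/(2*(4 + M)))
-G(n) = -3*(-214 - 53*88)/(2*(4 + 88)) = -3*(-214 - 4664)/(2*92) = -3*(-4878)/(2*92) = -1*(-7317/92) = 7317/92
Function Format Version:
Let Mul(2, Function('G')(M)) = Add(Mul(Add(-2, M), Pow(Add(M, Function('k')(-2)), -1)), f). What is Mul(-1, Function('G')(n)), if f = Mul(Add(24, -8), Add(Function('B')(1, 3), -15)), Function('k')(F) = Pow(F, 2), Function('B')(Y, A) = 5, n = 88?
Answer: Rational(7317, 92) ≈ 79.533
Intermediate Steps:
f = -160 (f = Mul(Add(24, -8), Add(5, -15)) = Mul(16, -10) = -160)
Function('G')(M) = Add(-80, Mul(Rational(1, 2), Pow(Add(4, M), -1), Add(-2, M))) (Function('G')(M) = Mul(Rational(1, 2), Add(Mul(Add(-2, M), Pow(Add(M, Pow(-2, 2)), -1)), -160)) = Mul(Rational(1, 2), Add(Mul(Add(-2, M), Pow(Add(M, 4), -1)), -160)) = Mul(Rational(1, 2), Add(Mul(Add(-2, M), Pow(Add(4, M), -1)), -160)) = Mul(Rational(1, 2), Add(Mul(Pow(Add(4, M), -1), Add(-2, M)), -160)) = Mul(Rational(1, 2), Add(-160, Mul(Pow(Add(4, M), -1), Add(-2, M)))) = Add(-80, Mul(Rational(1, 2), Pow(Add(4, M), -1), Add(-2, M))))
Mul(-1, Function('G')(n)) = Mul(-1, Mul(Rational(3, 2), Pow(Add(4, 88), -1), Add(-214, Mul(-53, 88)))) = Mul(-1, Mul(Rational(3, 2), Pow(92, -1), Add(-214, -4664))) = Mul(-1, Mul(Rational(3, 2), Rational(1, 92), -4878)) = Mul(-1, Rational(-7317, 92)) = Rational(7317, 92)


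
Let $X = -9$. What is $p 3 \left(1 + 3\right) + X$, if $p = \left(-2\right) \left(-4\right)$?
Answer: $87$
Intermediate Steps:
$p = 8$
$p 3 \left(1 + 3\right) + X = 8 \cdot 3 \left(1 + 3\right) - 9 = 8 \cdot 3 \cdot 4 - 9 = 8 \cdot 12 - 9 = 96 - 9 = 87$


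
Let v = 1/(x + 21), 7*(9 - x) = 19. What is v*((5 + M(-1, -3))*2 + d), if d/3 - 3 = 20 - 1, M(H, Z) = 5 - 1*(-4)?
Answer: 658/191 ≈ 3.4450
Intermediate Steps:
x = 44/7 (x = 9 - ⅐*19 = 9 - 19/7 = 44/7 ≈ 6.2857)
M(H, Z) = 9 (M(H, Z) = 5 + 4 = 9)
v = 7/191 (v = 1/(44/7 + 21) = 1/(191/7) = 7/191 ≈ 0.036649)
d = 66 (d = 9 + 3*(20 - 1) = 9 + 3*19 = 9 + 57 = 66)
v*((5 + M(-1, -3))*2 + d) = 7*((5 + 9)*2 + 66)/191 = 7*(14*2 + 66)/191 = 7*(28 + 66)/191 = (7/191)*94 = 658/191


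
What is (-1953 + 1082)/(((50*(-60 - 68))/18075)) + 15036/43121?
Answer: 27158565909/11038976 ≈ 2460.2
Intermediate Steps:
(-1953 + 1082)/(((50*(-60 - 68))/18075)) + 15036/43121 = -871/((50*(-128))*(1/18075)) + 15036*(1/43121) = -871/((-6400*1/18075)) + 15036/43121 = -871/(-256/723) + 15036/43121 = -871*(-723/256) + 15036/43121 = 629733/256 + 15036/43121 = 27158565909/11038976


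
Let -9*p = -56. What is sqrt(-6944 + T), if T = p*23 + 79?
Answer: I*sqrt(60497)/3 ≈ 81.987*I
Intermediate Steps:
p = 56/9 (p = -1/9*(-56) = 56/9 ≈ 6.2222)
T = 1999/9 (T = (56/9)*23 + 79 = 1288/9 + 79 = 1999/9 ≈ 222.11)
sqrt(-6944 + T) = sqrt(-6944 + 1999/9) = sqrt(-60497/9) = I*sqrt(60497)/3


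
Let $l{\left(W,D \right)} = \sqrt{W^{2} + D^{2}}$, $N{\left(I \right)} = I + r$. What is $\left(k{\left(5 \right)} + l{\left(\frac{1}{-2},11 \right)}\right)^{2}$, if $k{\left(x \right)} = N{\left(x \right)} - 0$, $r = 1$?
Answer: $\frac{\left(12 + \sqrt{485}\right)^{2}}{4} \approx 289.39$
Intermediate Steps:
$N{\left(I \right)} = 1 + I$ ($N{\left(I \right)} = I + 1 = 1 + I$)
$l{\left(W,D \right)} = \sqrt{D^{2} + W^{2}}$
$k{\left(x \right)} = 1 + x$ ($k{\left(x \right)} = \left(1 + x\right) - 0 = \left(1 + x\right) + 0 = 1 + x$)
$\left(k{\left(5 \right)} + l{\left(\frac{1}{-2},11 \right)}\right)^{2} = \left(\left(1 + 5\right) + \sqrt{11^{2} + \left(\frac{1}{-2}\right)^{2}}\right)^{2} = \left(6 + \sqrt{121 + \left(- \frac{1}{2}\right)^{2}}\right)^{2} = \left(6 + \sqrt{121 + \frac{1}{4}}\right)^{2} = \left(6 + \sqrt{\frac{485}{4}}\right)^{2} = \left(6 + \frac{\sqrt{485}}{2}\right)^{2}$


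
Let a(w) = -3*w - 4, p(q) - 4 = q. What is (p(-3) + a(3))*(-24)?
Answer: 288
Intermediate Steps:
p(q) = 4 + q
a(w) = -4 - 3*w
(p(-3) + a(3))*(-24) = ((4 - 3) + (-4 - 3*3))*(-24) = (1 + (-4 - 9))*(-24) = (1 - 13)*(-24) = -12*(-24) = 288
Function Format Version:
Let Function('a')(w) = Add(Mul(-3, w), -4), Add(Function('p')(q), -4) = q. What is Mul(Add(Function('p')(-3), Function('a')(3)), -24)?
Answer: 288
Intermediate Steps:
Function('p')(q) = Add(4, q)
Function('a')(w) = Add(-4, Mul(-3, w))
Mul(Add(Function('p')(-3), Function('a')(3)), -24) = Mul(Add(Add(4, -3), Add(-4, Mul(-3, 3))), -24) = Mul(Add(1, Add(-4, -9)), -24) = Mul(Add(1, -13), -24) = Mul(-12, -24) = 288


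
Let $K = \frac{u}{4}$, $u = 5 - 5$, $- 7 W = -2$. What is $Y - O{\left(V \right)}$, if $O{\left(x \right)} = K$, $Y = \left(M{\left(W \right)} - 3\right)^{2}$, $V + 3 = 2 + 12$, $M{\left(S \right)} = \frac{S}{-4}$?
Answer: $\frac{1849}{196} \approx 9.4337$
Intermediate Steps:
$W = \frac{2}{7}$ ($W = \left(- \frac{1}{7}\right) \left(-2\right) = \frac{2}{7} \approx 0.28571$)
$M{\left(S \right)} = - \frac{S}{4}$ ($M{\left(S \right)} = S \left(- \frac{1}{4}\right) = - \frac{S}{4}$)
$V = 11$ ($V = -3 + \left(2 + 12\right) = -3 + 14 = 11$)
$u = 0$
$Y = \frac{1849}{196}$ ($Y = \left(\left(- \frac{1}{4}\right) \frac{2}{7} - 3\right)^{2} = \left(- \frac{1}{14} - 3\right)^{2} = \left(- \frac{43}{14}\right)^{2} = \frac{1849}{196} \approx 9.4337$)
$K = 0$ ($K = \frac{0}{4} = 0 \cdot \frac{1}{4} = 0$)
$O{\left(x \right)} = 0$
$Y - O{\left(V \right)} = \frac{1849}{196} - 0 = \frac{1849}{196} + 0 = \frac{1849}{196}$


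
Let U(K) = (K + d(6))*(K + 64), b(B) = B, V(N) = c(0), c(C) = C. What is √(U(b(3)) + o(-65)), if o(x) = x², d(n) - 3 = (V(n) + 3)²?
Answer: √5230 ≈ 72.319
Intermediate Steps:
V(N) = 0
d(n) = 12 (d(n) = 3 + (0 + 3)² = 3 + 3² = 3 + 9 = 12)
U(K) = (12 + K)*(64 + K) (U(K) = (K + 12)*(K + 64) = (12 + K)*(64 + K))
√(U(b(3)) + o(-65)) = √((768 + 3² + 76*3) + (-65)²) = √((768 + 9 + 228) + 4225) = √(1005 + 4225) = √5230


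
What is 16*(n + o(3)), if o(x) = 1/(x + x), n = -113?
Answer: -5416/3 ≈ -1805.3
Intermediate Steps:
o(x) = 1/(2*x)
16*(n + o(3)) = 16*(-113 + (½)/3) = 16*(-113 + (½)*(⅓)) = 16*(-113 + ⅙) = 16*(-677/6) = -5416/3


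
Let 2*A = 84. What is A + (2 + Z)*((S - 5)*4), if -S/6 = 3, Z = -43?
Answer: 3814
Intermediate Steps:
A = 42 (A = (½)*84 = 42)
S = -18 (S = -6*3 = -18)
A + (2 + Z)*((S - 5)*4) = 42 + (2 - 43)*((-18 - 5)*4) = 42 - (-943)*4 = 42 - 41*(-92) = 42 + 3772 = 3814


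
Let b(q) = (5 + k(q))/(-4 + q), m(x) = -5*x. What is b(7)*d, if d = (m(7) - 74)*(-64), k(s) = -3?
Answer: 13952/3 ≈ 4650.7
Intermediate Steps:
b(q) = 2/(-4 + q) (b(q) = (5 - 3)/(-4 + q) = 2/(-4 + q))
d = 6976 (d = (-5*7 - 74)*(-64) = (-35 - 74)*(-64) = -109*(-64) = 6976)
b(7)*d = (2/(-4 + 7))*6976 = (2/3)*6976 = (2*(⅓))*6976 = (⅔)*6976 = 13952/3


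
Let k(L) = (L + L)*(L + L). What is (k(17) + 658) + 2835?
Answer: 4649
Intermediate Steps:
k(L) = 4*L**2 (k(L) = (2*L)*(2*L) = 4*L**2)
(k(17) + 658) + 2835 = (4*17**2 + 658) + 2835 = (4*289 + 658) + 2835 = (1156 + 658) + 2835 = 1814 + 2835 = 4649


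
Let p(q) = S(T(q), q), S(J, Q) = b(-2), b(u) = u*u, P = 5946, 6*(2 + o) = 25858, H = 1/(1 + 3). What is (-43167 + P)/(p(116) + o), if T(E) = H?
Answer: -111663/12935 ≈ -8.6326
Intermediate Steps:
H = ¼ (H = 1/4 = ¼ ≈ 0.25000)
o = 12923/3 (o = -2 + (⅙)*25858 = -2 + 12929/3 = 12923/3 ≈ 4307.7)
T(E) = ¼
b(u) = u²
S(J, Q) = 4 (S(J, Q) = (-2)² = 4)
p(q) = 4
(-43167 + P)/(p(116) + o) = (-43167 + 5946)/(4 + 12923/3) = -37221/12935/3 = -37221*3/12935 = -111663/12935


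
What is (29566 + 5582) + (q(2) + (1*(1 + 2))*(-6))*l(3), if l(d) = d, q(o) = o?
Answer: 35100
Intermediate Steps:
(29566 + 5582) + (q(2) + (1*(1 + 2))*(-6))*l(3) = (29566 + 5582) + (2 + (1*(1 + 2))*(-6))*3 = 35148 + (2 + (1*3)*(-6))*3 = 35148 + (2 + 3*(-6))*3 = 35148 + (2 - 18)*3 = 35148 - 16*3 = 35148 - 48 = 35100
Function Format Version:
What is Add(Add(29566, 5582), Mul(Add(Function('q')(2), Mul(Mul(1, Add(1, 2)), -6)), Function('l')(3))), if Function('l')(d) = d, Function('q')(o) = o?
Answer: 35100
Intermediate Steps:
Add(Add(29566, 5582), Mul(Add(Function('q')(2), Mul(Mul(1, Add(1, 2)), -6)), Function('l')(3))) = Add(Add(29566, 5582), Mul(Add(2, Mul(Mul(1, Add(1, 2)), -6)), 3)) = Add(35148, Mul(Add(2, Mul(Mul(1, 3), -6)), 3)) = Add(35148, Mul(Add(2, Mul(3, -6)), 3)) = Add(35148, Mul(Add(2, -18), 3)) = Add(35148, Mul(-16, 3)) = Add(35148, -48) = 35100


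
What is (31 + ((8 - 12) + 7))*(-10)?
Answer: -340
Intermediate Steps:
(31 + ((8 - 12) + 7))*(-10) = (31 + (-4 + 7))*(-10) = (31 + 3)*(-10) = 34*(-10) = -340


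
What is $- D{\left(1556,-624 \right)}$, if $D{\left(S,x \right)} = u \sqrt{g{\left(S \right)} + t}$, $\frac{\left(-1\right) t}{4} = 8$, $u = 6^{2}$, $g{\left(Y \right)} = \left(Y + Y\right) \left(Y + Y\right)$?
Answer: $- 144 \sqrt{605282} \approx -1.1203 \cdot 10^{5}$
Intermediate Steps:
$g{\left(Y \right)} = 4 Y^{2}$ ($g{\left(Y \right)} = 2 Y 2 Y = 4 Y^{2}$)
$u = 36$
$t = -32$ ($t = \left(-4\right) 8 = -32$)
$D{\left(S,x \right)} = 36 \sqrt{-32 + 4 S^{2}}$ ($D{\left(S,x \right)} = 36 \sqrt{4 S^{2} - 32} = 36 \sqrt{-32 + 4 S^{2}}$)
$- D{\left(1556,-624 \right)} = - 72 \sqrt{-8 + 1556^{2}} = - 72 \sqrt{-8 + 2421136} = - 72 \sqrt{2421128} = - 72 \cdot 2 \sqrt{605282} = - 144 \sqrt{605282}$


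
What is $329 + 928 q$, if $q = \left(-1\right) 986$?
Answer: $-914679$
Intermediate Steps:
$q = -986$
$329 + 928 q = 329 + 928 \left(-986\right) = 329 - 915008 = -914679$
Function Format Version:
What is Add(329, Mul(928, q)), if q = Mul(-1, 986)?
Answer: -914679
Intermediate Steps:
q = -986
Add(329, Mul(928, q)) = Add(329, Mul(928, -986)) = Add(329, -915008) = -914679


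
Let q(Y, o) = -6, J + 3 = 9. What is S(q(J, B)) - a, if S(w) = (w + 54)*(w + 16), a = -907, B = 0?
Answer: 1387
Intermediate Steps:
J = 6 (J = -3 + 9 = 6)
S(w) = (16 + w)*(54 + w) (S(w) = (54 + w)*(16 + w) = (16 + w)*(54 + w))
S(q(J, B)) - a = (864 + (-6)**2 + 70*(-6)) - 1*(-907) = (864 + 36 - 420) + 907 = 480 + 907 = 1387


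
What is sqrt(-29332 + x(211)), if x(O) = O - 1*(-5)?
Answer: 2*I*sqrt(7279) ≈ 170.63*I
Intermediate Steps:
x(O) = 5 + O (x(O) = O + 5 = 5 + O)
sqrt(-29332 + x(211)) = sqrt(-29332 + (5 + 211)) = sqrt(-29332 + 216) = sqrt(-29116) = 2*I*sqrt(7279)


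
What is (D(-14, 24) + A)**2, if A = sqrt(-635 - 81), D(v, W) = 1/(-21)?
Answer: (1 - 42*I*sqrt(179))**2/441 ≈ -716.0 - 2.5484*I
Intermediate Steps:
D(v, W) = -1/21
A = 2*I*sqrt(179) (A = sqrt(-716) = 2*I*sqrt(179) ≈ 26.758*I)
(D(-14, 24) + A)**2 = (-1/21 + 2*I*sqrt(179))**2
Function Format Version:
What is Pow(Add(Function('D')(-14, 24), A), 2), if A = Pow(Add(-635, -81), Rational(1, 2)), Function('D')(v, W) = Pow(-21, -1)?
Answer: Mul(Rational(1, 441), Pow(Add(1, Mul(-42, I, Pow(179, Rational(1, 2)))), 2)) ≈ Add(-716.00, Mul(-2.5484, I))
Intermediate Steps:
Function('D')(v, W) = Rational(-1, 21)
A = Mul(2, I, Pow(179, Rational(1, 2))) (A = Pow(-716, Rational(1, 2)) = Mul(2, I, Pow(179, Rational(1, 2))) ≈ Mul(26.758, I))
Pow(Add(Function('D')(-14, 24), A), 2) = Pow(Add(Rational(-1, 21), Mul(2, I, Pow(179, Rational(1, 2)))), 2)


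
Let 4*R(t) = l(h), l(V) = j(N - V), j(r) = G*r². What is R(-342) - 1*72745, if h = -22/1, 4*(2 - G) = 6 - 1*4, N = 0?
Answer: -145127/2 ≈ -72564.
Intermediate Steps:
G = 3/2 (G = 2 - (6 - 1*4)/4 = 2 - (6 - 4)/4 = 2 - ¼*2 = 2 - ½ = 3/2 ≈ 1.5000)
h = -22 (h = -22*1 = -22)
j(r) = 3*r²/2
l(V) = 3*V²/2 (l(V) = 3*(0 - V)²/2 = 3*(-V)²/2 = 3*V²/2)
R(t) = 363/2 (R(t) = ((3/2)*(-22)²)/4 = ((3/2)*484)/4 = (¼)*726 = 363/2)
R(-342) - 1*72745 = 363/2 - 1*72745 = 363/2 - 72745 = -145127/2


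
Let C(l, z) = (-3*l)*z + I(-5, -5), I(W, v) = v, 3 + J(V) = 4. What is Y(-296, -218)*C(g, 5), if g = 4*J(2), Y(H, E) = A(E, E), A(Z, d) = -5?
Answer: 325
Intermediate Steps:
J(V) = 1 (J(V) = -3 + 4 = 1)
Y(H, E) = -5
g = 4 (g = 4*1 = 4)
C(l, z) = -5 - 3*l*z (C(l, z) = (-3*l)*z - 5 = -3*l*z - 5 = -5 - 3*l*z)
Y(-296, -218)*C(g, 5) = -5*(-5 - 3*4*5) = -5*(-5 - 60) = -5*(-65) = 325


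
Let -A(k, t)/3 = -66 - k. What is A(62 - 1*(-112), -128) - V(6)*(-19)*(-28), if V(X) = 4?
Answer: -1408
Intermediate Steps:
A(k, t) = 198 + 3*k (A(k, t) = -3*(-66 - k) = 198 + 3*k)
A(62 - 1*(-112), -128) - V(6)*(-19)*(-28) = (198 + 3*(62 - 1*(-112))) - 4*(-19)*(-28) = (198 + 3*(62 + 112)) - (-76)*(-28) = (198 + 3*174) - 1*2128 = (198 + 522) - 2128 = 720 - 2128 = -1408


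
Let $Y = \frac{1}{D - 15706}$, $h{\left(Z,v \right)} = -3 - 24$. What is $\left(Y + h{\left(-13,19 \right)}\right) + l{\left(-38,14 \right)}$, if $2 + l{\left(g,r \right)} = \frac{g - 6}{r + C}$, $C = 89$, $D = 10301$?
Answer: $- \frac{16382658}{556715} \approx -29.427$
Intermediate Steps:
$h{\left(Z,v \right)} = -27$
$l{\left(g,r \right)} = -2 + \frac{-6 + g}{89 + r}$ ($l{\left(g,r \right)} = -2 + \frac{g - 6}{r + 89} = -2 + \frac{-6 + g}{89 + r}$)
$Y = - \frac{1}{5405}$ ($Y = \frac{1}{10301 - 15706} = \frac{1}{-5405} = - \frac{1}{5405} \approx -0.00018501$)
$\left(Y + h{\left(-13,19 \right)}\right) + l{\left(-38,14 \right)} = \left(- \frac{1}{5405} - 27\right) + \frac{-184 - 38 - 28}{89 + 14} = - \frac{145936}{5405} + \frac{-184 - 38 - 28}{103} = - \frac{145936}{5405} + \frac{1}{103} \left(-250\right) = - \frac{145936}{5405} - \frac{250}{103} = - \frac{16382658}{556715}$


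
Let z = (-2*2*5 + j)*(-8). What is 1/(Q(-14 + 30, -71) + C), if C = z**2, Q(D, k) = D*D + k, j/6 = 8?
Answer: 1/50361 ≈ 1.9857e-5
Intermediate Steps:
j = 48 (j = 6*8 = 48)
Q(D, k) = k + D**2 (Q(D, k) = D**2 + k = k + D**2)
z = -224 (z = (-2*2*5 + 48)*(-8) = (-4*5 + 48)*(-8) = (-20 + 48)*(-8) = 28*(-8) = -224)
C = 50176 (C = (-224)**2 = 50176)
1/(Q(-14 + 30, -71) + C) = 1/((-71 + (-14 + 30)**2) + 50176) = 1/((-71 + 16**2) + 50176) = 1/((-71 + 256) + 50176) = 1/(185 + 50176) = 1/50361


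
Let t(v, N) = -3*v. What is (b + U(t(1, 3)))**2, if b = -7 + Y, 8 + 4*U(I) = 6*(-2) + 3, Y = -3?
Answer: 3249/16 ≈ 203.06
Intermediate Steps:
U(I) = -17/4 (U(I) = -2 + (6*(-2) + 3)/4 = -2 + (-12 + 3)/4 = -2 + (1/4)*(-9) = -2 - 9/4 = -17/4)
b = -10 (b = -7 - 3 = -10)
(b + U(t(1, 3)))**2 = (-10 - 17/4)**2 = (-57/4)**2 = 3249/16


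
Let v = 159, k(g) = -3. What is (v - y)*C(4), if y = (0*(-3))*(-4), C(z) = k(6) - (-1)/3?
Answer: -424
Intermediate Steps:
C(z) = -8/3 (C(z) = -3 - (-1)/3 = -3 - 1*(-1/3) = -3 + 1/3 = -8/3)
y = 0 (y = 0*(-4) = 0)
(v - y)*C(4) = (159 - 1*0)*(-8/3) = (159 + 0)*(-8/3) = 159*(-8/3) = -424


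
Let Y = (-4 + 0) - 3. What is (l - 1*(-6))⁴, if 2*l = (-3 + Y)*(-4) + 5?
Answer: 10556001/16 ≈ 6.5975e+5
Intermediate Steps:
Y = -7 (Y = -4 - 3 = -7)
l = 45/2 (l = ((-3 - 7)*(-4) + 5)/2 = (-10*(-4) + 5)/2 = (40 + 5)/2 = (½)*45 = 45/2 ≈ 22.500)
(l - 1*(-6))⁴ = (45/2 - 1*(-6))⁴ = (45/2 + 6)⁴ = (57/2)⁴ = 10556001/16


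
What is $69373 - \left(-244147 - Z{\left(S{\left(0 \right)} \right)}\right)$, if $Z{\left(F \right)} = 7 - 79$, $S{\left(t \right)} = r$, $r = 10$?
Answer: $313448$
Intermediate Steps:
$S{\left(t \right)} = 10$
$Z{\left(F \right)} = -72$
$69373 - \left(-244147 - Z{\left(S{\left(0 \right)} \right)}\right) = 69373 - \left(-244147 - -72\right) = 69373 - \left(-244147 + 72\right) = 69373 - -244075 = 69373 + 244075 = 313448$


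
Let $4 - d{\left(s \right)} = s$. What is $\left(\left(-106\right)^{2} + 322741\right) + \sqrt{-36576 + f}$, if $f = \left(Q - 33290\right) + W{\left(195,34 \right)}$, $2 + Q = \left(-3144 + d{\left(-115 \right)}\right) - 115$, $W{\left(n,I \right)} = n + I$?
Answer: $333977 + i \sqrt{72779} \approx 3.3398 \cdot 10^{5} + 269.78 i$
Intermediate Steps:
$W{\left(n,I \right)} = I + n$
$d{\left(s \right)} = 4 - s$
$Q = -3142$ ($Q = -2 + \left(\left(-3144 + \left(4 - -115\right)\right) - 115\right) = -2 + \left(\left(-3144 + \left(4 + 115\right)\right) - 115\right) = -2 + \left(\left(-3144 + 119\right) - 115\right) = -2 - 3140 = -3142$)
$f = -36203$ ($f = \left(-3142 - 33290\right) + \left(34 + 195\right) = -36432 + 229 = -36203$)
$\left(\left(-106\right)^{2} + 322741\right) + \sqrt{-36576 + f} = \left(\left(-106\right)^{2} + 322741\right) + \sqrt{-36576 - 36203} = \left(11236 + 322741\right) + \sqrt{-72779} = 333977 + i \sqrt{72779}$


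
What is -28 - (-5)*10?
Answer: 22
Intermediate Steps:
-28 - (-5)*10 = -28 - 5*(-10) = -28 + 50 = 22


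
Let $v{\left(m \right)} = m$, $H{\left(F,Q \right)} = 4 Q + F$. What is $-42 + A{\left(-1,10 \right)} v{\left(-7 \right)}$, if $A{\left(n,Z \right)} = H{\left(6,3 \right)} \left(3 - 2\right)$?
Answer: $-168$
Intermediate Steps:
$H{\left(F,Q \right)} = F + 4 Q$
$A{\left(n,Z \right)} = 18$ ($A{\left(n,Z \right)} = \left(6 + 4 \cdot 3\right) \left(3 - 2\right) = \left(6 + 12\right) 1 = 18 \cdot 1 = 18$)
$-42 + A{\left(-1,10 \right)} v{\left(-7 \right)} = -42 + 18 \left(-7\right) = -42 - 126 = -168$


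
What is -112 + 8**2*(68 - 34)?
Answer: 2064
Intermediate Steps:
-112 + 8**2*(68 - 34) = -112 + 64*34 = -112 + 2176 = 2064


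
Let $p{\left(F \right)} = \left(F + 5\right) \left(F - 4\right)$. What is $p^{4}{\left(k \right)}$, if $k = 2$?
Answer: $38416$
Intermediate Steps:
$p{\left(F \right)} = \left(-4 + F\right) \left(5 + F\right)$ ($p{\left(F \right)} = \left(5 + F\right) \left(-4 + F\right) = \left(-4 + F\right) \left(5 + F\right)$)
$p^{4}{\left(k \right)} = \left(-20 + 2 + 2^{2}\right)^{4} = \left(-20 + 2 + 4\right)^{4} = \left(-14\right)^{4} = 38416$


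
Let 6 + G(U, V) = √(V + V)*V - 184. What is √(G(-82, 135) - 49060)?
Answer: √(-49250 + 405*√30) ≈ 216.87*I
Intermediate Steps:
G(U, V) = -190 + √2*V^(3/2) (G(U, V) = -6 + (√(V + V)*V - 184) = -6 + (√(2*V)*V - 184) = -6 + ((√2*√V)*V - 184) = -6 + (√2*V^(3/2) - 184) = -6 + (-184 + √2*V^(3/2)) = -190 + √2*V^(3/2))
√(G(-82, 135) - 49060) = √((-190 + √2*135^(3/2)) - 49060) = √((-190 + √2*(405*√15)) - 49060) = √((-190 + 405*√30) - 49060) = √(-49250 + 405*√30)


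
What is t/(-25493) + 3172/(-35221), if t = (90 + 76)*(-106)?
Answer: 10167640/16941301 ≈ 0.60017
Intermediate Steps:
t = -17596 (t = 166*(-106) = -17596)
t/(-25493) + 3172/(-35221) = -17596/(-25493) + 3172/(-35221) = -17596*(-1/25493) + 3172*(-1/35221) = 332/481 - 3172/35221 = 10167640/16941301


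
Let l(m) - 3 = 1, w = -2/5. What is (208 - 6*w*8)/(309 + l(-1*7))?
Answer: 1136/1565 ≈ 0.72588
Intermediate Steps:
w = -⅖ (w = -2*⅕ = -⅖ ≈ -0.40000)
l(m) = 4 (l(m) = 3 + 1 = 4)
(208 - 6*w*8)/(309 + l(-1*7)) = (208 - 6*(-⅖)*8)/(309 + 4) = (208 + (12/5)*8)/313 = (208 + 96/5)*(1/313) = (1136/5)*(1/313) = 1136/1565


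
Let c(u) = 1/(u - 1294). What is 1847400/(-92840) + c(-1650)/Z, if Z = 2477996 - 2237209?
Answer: -32739480922001/1645303349888 ≈ -19.899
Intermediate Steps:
Z = 240787
c(u) = 1/(-1294 + u)
1847400/(-92840) + c(-1650)/Z = 1847400/(-92840) + 1/(-1294 - 1650*240787) = 1847400*(-1/92840) + (1/240787)/(-2944) = -46185/2321 - 1/2944*1/240787 = -46185/2321 - 1/708876928 = -32739480922001/1645303349888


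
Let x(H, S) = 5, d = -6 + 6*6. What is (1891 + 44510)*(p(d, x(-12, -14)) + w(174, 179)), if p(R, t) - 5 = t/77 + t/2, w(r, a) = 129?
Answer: 975859431/154 ≈ 6.3368e+6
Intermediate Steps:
d = 30 (d = -6 + 36 = 30)
p(R, t) = 5 + 79*t/154 (p(R, t) = 5 + (t/77 + t/2) = 5 + 79*t/154)
(1891 + 44510)*(p(d, x(-12, -14)) + w(174, 179)) = (1891 + 44510)*((5 + (79/154)*5) + 129) = 46401*((5 + 395/154) + 129) = 46401*(1165/154 + 129) = 46401*(21031/154) = 975859431/154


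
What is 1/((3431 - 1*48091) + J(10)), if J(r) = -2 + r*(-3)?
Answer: -1/44692 ≈ -2.2375e-5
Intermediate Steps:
J(r) = -2 - 3*r
1/((3431 - 1*48091) + J(10)) = 1/((3431 - 1*48091) + (-2 - 3*10)) = 1/((3431 - 48091) + (-2 - 30)) = 1/(-44660 - 32) = 1/(-44692) = -1/44692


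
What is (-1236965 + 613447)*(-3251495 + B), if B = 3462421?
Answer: -131516157668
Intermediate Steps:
(-1236965 + 613447)*(-3251495 + B) = (-1236965 + 613447)*(-3251495 + 3462421) = -623518*210926 = -131516157668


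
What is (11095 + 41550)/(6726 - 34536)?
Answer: -10529/5562 ≈ -1.8930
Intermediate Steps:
(11095 + 41550)/(6726 - 34536) = 52645/(-27810) = 52645*(-1/27810) = -10529/5562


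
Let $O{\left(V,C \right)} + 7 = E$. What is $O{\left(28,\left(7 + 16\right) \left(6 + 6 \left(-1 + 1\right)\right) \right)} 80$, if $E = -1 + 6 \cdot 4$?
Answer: $1280$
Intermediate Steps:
$E = 23$ ($E = -1 + 24 = 23$)
$O{\left(V,C \right)} = 16$ ($O{\left(V,C \right)} = -7 + 23 = 16$)
$O{\left(28,\left(7 + 16\right) \left(6 + 6 \left(-1 + 1\right)\right) \right)} 80 = 16 \cdot 80 = 1280$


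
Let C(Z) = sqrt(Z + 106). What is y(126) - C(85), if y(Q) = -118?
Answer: -118 - sqrt(191) ≈ -131.82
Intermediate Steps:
C(Z) = sqrt(106 + Z)
y(126) - C(85) = -118 - sqrt(106 + 85) = -118 - sqrt(191)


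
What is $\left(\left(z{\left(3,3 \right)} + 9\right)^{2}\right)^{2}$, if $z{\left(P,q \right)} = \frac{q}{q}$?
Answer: $10000$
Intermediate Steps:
$z{\left(P,q \right)} = 1$
$\left(\left(z{\left(3,3 \right)} + 9\right)^{2}\right)^{2} = \left(\left(1 + 9\right)^{2}\right)^{2} = \left(10^{2}\right)^{2} = 100^{2} = 10000$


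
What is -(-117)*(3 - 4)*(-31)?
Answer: 3627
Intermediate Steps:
-(-117)*(3 - 4)*(-31) = -(-117)*(-1)*(-31) = -39*3*(-31) = -117*(-31) = 3627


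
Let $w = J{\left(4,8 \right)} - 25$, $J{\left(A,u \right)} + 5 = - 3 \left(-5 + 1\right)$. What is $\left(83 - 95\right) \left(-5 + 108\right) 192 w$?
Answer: $4271616$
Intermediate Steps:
$J{\left(A,u \right)} = 7$ ($J{\left(A,u \right)} = -5 - 3 \left(-5 + 1\right) = -5 - -12 = -5 + 12 = 7$)
$w = -18$ ($w = 7 - 25 = -18$)
$\left(83 - 95\right) \left(-5 + 108\right) 192 w = \left(83 - 95\right) \left(-5 + 108\right) 192 \left(-18\right) = \left(-12\right) 103 \cdot 192 \left(-18\right) = \left(-1236\right) 192 \left(-18\right) = \left(-237312\right) \left(-18\right) = 4271616$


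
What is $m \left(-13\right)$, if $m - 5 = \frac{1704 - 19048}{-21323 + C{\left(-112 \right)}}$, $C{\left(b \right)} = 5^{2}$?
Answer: $- \frac{804921}{10649} \approx -75.587$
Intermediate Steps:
$C{\left(b \right)} = 25$
$m = \frac{61917}{10649}$ ($m = 5 + \frac{1704 - 19048}{-21323 + 25} = 5 - \frac{17344}{-21298} = 5 - - \frac{8672}{10649} = 5 + \frac{8672}{10649} = \frac{61917}{10649} \approx 5.8143$)
$m \left(-13\right) = \frac{61917}{10649} \left(-13\right) = - \frac{804921}{10649}$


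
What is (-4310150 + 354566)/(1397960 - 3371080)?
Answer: 30903/15415 ≈ 2.0047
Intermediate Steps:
(-4310150 + 354566)/(1397960 - 3371080) = -3955584/(-1973120) = -3955584*(-1/1973120) = 30903/15415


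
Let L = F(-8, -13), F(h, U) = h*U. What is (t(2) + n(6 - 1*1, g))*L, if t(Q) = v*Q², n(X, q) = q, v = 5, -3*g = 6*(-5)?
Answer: 3120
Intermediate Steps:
g = 10 (g = -2*(-5) = -⅓*(-30) = 10)
F(h, U) = U*h
t(Q) = 5*Q²
L = 104 (L = -13*(-8) = 104)
(t(2) + n(6 - 1*1, g))*L = (5*2² + 10)*104 = (5*4 + 10)*104 = (20 + 10)*104 = 30*104 = 3120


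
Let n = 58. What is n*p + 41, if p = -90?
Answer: -5179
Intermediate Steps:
n*p + 41 = 58*(-90) + 41 = -5220 + 41 = -5179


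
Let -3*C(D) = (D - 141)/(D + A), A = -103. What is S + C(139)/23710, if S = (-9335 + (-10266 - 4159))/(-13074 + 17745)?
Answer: -1126699027/221498820 ≈ -5.0867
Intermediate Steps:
C(D) = -(-141 + D)/(3*(-103 + D)) (C(D) = -(D - 141)/(3*(D - 103)) = -(-141 + D)/(3*(-103 + D)))
S = -880/173 (S = (-9335 - 14425)/4671 = -23760*1/4671 = -880/173 ≈ -5.0867)
S + C(139)/23710 = -880/173 + ((141 - 1*139)/(3*(-103 + 139)))/23710 = -880/173 + ((⅓)*(141 - 139)/36)*(1/23710) = -880/173 + ((⅓)*(1/36)*2)*(1/23710) = -880/173 + (1/54)*(1/23710) = -880/173 + 1/1280340 = -1126699027/221498820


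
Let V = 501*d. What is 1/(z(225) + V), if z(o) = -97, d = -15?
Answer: -1/7612 ≈ -0.00013137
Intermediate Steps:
V = -7515 (V = 501*(-15) = -7515)
1/(z(225) + V) = 1/(-97 - 7515) = 1/(-7612) = -1/7612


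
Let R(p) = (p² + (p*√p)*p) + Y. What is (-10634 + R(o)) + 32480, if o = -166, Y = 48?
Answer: 49450 + 27556*I*√166 ≈ 49450.0 + 3.5503e+5*I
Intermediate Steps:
R(p) = 48 + p² + p^(5/2) (R(p) = (p² + (p*√p)*p) + 48 = (p² + p^(3/2)*p) + 48 = (p² + p^(5/2)) + 48 = 48 + p² + p^(5/2))
(-10634 + R(o)) + 32480 = (-10634 + (48 + (-166)² + (-166)^(5/2))) + 32480 = (-10634 + (48 + 27556 + 27556*I*√166)) + 32480 = (-10634 + (27604 + 27556*I*√166)) + 32480 = (16970 + 27556*I*√166) + 32480 = 49450 + 27556*I*√166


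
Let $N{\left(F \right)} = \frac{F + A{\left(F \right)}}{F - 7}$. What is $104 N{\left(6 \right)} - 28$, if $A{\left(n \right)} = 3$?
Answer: $-964$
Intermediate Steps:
$N{\left(F \right)} = \frac{3 + F}{-7 + F}$ ($N{\left(F \right)} = \frac{F + 3}{F - 7} = \frac{3 + F}{-7 + F}$)
$104 N{\left(6 \right)} - 28 = 104 \frac{3 + 6}{-7 + 6} - 28 = 104 \frac{1}{-1} \cdot 9 - 28 = 104 \left(\left(-1\right) 9\right) - 28 = 104 \left(-9\right) - 28 = -936 - 28 = -964$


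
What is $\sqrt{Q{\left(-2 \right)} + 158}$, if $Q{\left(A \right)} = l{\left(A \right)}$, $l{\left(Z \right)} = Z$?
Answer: $2 \sqrt{39} \approx 12.49$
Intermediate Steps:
$Q{\left(A \right)} = A$
$\sqrt{Q{\left(-2 \right)} + 158} = \sqrt{-2 + 158} = \sqrt{156} = 2 \sqrt{39}$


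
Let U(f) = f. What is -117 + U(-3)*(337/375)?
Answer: -14962/125 ≈ -119.70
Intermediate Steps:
-117 + U(-3)*(337/375) = -117 - 1011/375 = -117 - 3*337/375 = -117 - 337/125 = -14962/125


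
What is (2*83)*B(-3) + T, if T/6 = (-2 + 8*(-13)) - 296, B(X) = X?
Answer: -2910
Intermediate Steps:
T = -2412 (T = 6*((-2 + 8*(-13)) - 296) = 6*((-2 - 104) - 296) = 6*(-106 - 296) = 6*(-402) = -2412)
(2*83)*B(-3) + T = (2*83)*(-3) - 2412 = 166*(-3) - 2412 = -498 - 2412 = -2910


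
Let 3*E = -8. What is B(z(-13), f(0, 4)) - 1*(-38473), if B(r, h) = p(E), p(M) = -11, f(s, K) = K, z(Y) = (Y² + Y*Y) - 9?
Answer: 38462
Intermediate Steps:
z(Y) = -9 + 2*Y² (z(Y) = (Y² + Y²) - 9 = 2*Y² - 9 = -9 + 2*Y²)
E = -8/3 (E = (⅓)*(-8) = -8/3 ≈ -2.6667)
B(r, h) = -11
B(z(-13), f(0, 4)) - 1*(-38473) = -11 - 1*(-38473) = -11 + 38473 = 38462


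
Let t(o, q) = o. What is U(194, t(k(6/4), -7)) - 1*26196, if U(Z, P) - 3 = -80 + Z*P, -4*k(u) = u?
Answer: -105383/4 ≈ -26346.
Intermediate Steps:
k(u) = -u/4
U(Z, P) = -77 + P*Z (U(Z, P) = 3 + (-80 + Z*P) = 3 + (-80 + P*Z) = -77 + P*Z)
U(194, t(k(6/4), -7)) - 1*26196 = (-77 - 3/(2*4)*194) - 1*26196 = (-77 - 3/(2*4)*194) - 26196 = (-77 - ¼*3/2*194) - 26196 = (-77 - 3/8*194) - 26196 = (-77 - 291/4) - 26196 = -599/4 - 26196 = -105383/4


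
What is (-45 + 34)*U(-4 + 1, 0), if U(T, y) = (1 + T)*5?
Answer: 110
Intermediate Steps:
U(T, y) = 5 + 5*T
(-45 + 34)*U(-4 + 1, 0) = (-45 + 34)*(5 + 5*(-4 + 1)) = -11*(5 + 5*(-3)) = -11*(5 - 15) = -11*(-10) = 110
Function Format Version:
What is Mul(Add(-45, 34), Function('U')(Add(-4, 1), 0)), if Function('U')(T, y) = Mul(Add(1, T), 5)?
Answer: 110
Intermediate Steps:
Function('U')(T, y) = Add(5, Mul(5, T))
Mul(Add(-45, 34), Function('U')(Add(-4, 1), 0)) = Mul(Add(-45, 34), Add(5, Mul(5, Add(-4, 1)))) = Mul(-11, Add(5, Mul(5, -3))) = Mul(-11, Add(5, -15)) = Mul(-11, -10) = 110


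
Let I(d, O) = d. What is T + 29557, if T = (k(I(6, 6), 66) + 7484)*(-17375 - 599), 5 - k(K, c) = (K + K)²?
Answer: -131989473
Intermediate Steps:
k(K, c) = 5 - 4*K² (k(K, c) = 5 - (K + K)² = 5 - (2*K)² = 5 - 4*K²)
T = -132019030 (T = ((5 - 4*6²) + 7484)*(-17375 - 599) = ((5 - 4*36) + 7484)*(-17974) = ((5 - 144) + 7484)*(-17974) = (-139 + 7484)*(-17974) = 7345*(-17974) = -132019030)
T + 29557 = -132019030 + 29557 = -131989473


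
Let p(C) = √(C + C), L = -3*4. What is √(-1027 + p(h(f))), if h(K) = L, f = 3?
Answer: √(-1027 + 2*I*√6) ≈ 0.07644 + 32.047*I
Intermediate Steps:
L = -12
h(K) = -12
p(C) = √2*√C (p(C) = √(2*C) = √2*√C)
√(-1027 + p(h(f))) = √(-1027 + √2*√(-12)) = √(-1027 + √2*(2*I*√3)) = √(-1027 + 2*I*√6)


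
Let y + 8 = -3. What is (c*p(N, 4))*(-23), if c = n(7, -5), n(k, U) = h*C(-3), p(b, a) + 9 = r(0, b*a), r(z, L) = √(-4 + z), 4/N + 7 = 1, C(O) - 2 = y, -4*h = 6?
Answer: 5589/2 - 621*I ≈ 2794.5 - 621.0*I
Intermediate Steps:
h = -3/2 (h = -¼*6 = -3/2 ≈ -1.5000)
y = -11 (y = -8 - 3 = -11)
C(O) = -9 (C(O) = 2 - 11 = -9)
N = -⅔ (N = 4/(-7 + 1) = 4/(-6) = 4*(-⅙) = -⅔ ≈ -0.66667)
p(b, a) = -9 + 2*I (p(b, a) = -9 + √(-4 + 0) = -9 + √(-4) = -9 + 2*I)
n(k, U) = 27/2 (n(k, U) = -3/2*(-9) = 27/2)
c = 27/2 ≈ 13.500
(c*p(N, 4))*(-23) = (27*(-9 + 2*I)/2)*(-23) = (-243/2 + 27*I)*(-23) = 5589/2 - 621*I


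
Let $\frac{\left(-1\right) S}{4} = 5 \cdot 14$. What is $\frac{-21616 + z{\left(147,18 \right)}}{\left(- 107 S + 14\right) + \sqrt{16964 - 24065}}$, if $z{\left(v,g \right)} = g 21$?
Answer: $- \frac{636587812}{898447777} + \frac{63714 i \sqrt{789}}{898447777} \approx -0.70854 + 0.001992 i$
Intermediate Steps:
$S = -280$ ($S = - 4 \cdot 5 \cdot 14 = \left(-4\right) 70 = -280$)
$z{\left(v,g \right)} = 21 g$
$\frac{-21616 + z{\left(147,18 \right)}}{\left(- 107 S + 14\right) + \sqrt{16964 - 24065}} = \frac{-21616 + 21 \cdot 18}{\left(\left(-107\right) \left(-280\right) + 14\right) + \sqrt{16964 - 24065}} = \frac{-21616 + 378}{\left(29960 + 14\right) + \sqrt{-7101}} = - \frac{21238}{29974 + 3 i \sqrt{789}}$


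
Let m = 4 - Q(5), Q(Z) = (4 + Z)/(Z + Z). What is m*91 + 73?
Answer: 3551/10 ≈ 355.10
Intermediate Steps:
Q(Z) = (4 + Z)/(2*Z) (Q(Z) = (4 + Z)/((2*Z)) = (4 + Z)*(1/(2*Z)) = (4 + Z)/(2*Z))
m = 31/10 (m = 4 - (4 + 5)/(2*5) = 4 - 9/(2*5) = 4 - 1*9/10 = 4 - 9/10 = 31/10 ≈ 3.1000)
m*91 + 73 = (31/10)*91 + 73 = 2821/10 + 73 = 3551/10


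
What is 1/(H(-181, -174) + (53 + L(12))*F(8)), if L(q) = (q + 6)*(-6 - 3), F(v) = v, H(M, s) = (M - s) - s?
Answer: -1/705 ≈ -0.0014184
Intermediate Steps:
H(M, s) = M - 2*s
L(q) = -54 - 9*q (L(q) = (6 + q)*(-9) = -54 - 9*q)
1/(H(-181, -174) + (53 + L(12))*F(8)) = 1/((-181 - 2*(-174)) + (53 + (-54 - 9*12))*8) = 1/((-181 + 348) + (53 + (-54 - 108))*8) = 1/(167 + (53 - 162)*8) = 1/(167 - 109*8) = 1/(167 - 872) = 1/(-705) = -1/705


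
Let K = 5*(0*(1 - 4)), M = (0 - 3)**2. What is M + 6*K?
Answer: 9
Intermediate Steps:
M = 9 (M = (-3)**2 = 9)
K = 0 (K = 5*(0*(-3)) = 5*0 = 0)
M + 6*K = 9 + 6*0 = 9 + 0 = 9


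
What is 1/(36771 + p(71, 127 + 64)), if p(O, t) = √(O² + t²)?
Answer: 36771/1352064919 - √41522/1352064919 ≈ 2.7045e-5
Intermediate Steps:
1/(36771 + p(71, 127 + 64)) = 1/(36771 + √(71² + (127 + 64)²)) = 1/(36771 + √(5041 + 191²)) = 1/(36771 + √(5041 + 36481)) = 1/(36771 + √41522)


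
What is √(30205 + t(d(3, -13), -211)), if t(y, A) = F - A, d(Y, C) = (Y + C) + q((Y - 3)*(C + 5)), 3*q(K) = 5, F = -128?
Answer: 4*√1893 ≈ 174.03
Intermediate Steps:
q(K) = 5/3 (q(K) = (⅓)*5 = 5/3)
d(Y, C) = 5/3 + C + Y (d(Y, C) = (Y + C) + 5/3 = (C + Y) + 5/3 = 5/3 + C + Y)
t(y, A) = -128 - A
√(30205 + t(d(3, -13), -211)) = √(30205 + (-128 - 1*(-211))) = √(30205 + (-128 + 211)) = √(30205 + 83) = √30288 = 4*√1893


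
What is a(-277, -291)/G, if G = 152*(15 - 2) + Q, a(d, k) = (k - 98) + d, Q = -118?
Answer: -333/929 ≈ -0.35845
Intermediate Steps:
a(d, k) = -98 + d + k (a(d, k) = (-98 + k) + d = -98 + d + k)
G = 1858 (G = 152*(15 - 2) - 118 = 152*13 - 118 = 1976 - 118 = 1858)
a(-277, -291)/G = (-98 - 277 - 291)/1858 = -666*1/1858 = -333/929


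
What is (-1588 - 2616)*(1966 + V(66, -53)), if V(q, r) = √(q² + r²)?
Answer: -8265064 - 4204*√7165 ≈ -8.6209e+6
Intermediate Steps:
(-1588 - 2616)*(1966 + V(66, -53)) = (-1588 - 2616)*(1966 + √(66² + (-53)²)) = -4204*(1966 + √(4356 + 2809)) = -4204*(1966 + √7165) = -8265064 - 4204*√7165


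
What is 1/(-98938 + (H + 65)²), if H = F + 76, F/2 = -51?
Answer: -1/97417 ≈ -1.0265e-5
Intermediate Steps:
F = -102 (F = 2*(-51) = -102)
H = -26 (H = -102 + 76 = -26)
1/(-98938 + (H + 65)²) = 1/(-98938 + (-26 + 65)²) = 1/(-98938 + 39²) = 1/(-98938 + 1521) = 1/(-97417) = -1/97417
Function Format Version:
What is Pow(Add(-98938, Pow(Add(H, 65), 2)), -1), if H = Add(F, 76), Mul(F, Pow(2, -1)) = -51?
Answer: Rational(-1, 97417) ≈ -1.0265e-5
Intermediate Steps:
F = -102 (F = Mul(2, -51) = -102)
H = -26 (H = Add(-102, 76) = -26)
Pow(Add(-98938, Pow(Add(H, 65), 2)), -1) = Pow(Add(-98938, Pow(Add(-26, 65), 2)), -1) = Pow(Add(-98938, Pow(39, 2)), -1) = Pow(Add(-98938, 1521), -1) = Pow(-97417, -1) = Rational(-1, 97417)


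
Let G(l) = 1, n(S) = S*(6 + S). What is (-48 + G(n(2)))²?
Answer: 2209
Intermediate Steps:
(-48 + G(n(2)))² = (-48 + 1)² = (-47)² = 2209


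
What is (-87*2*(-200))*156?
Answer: 5428800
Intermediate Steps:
(-87*2*(-200))*156 = -174*(-200)*156 = 34800*156 = 5428800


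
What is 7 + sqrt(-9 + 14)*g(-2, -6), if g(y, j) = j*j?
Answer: 7 + 36*sqrt(5) ≈ 87.498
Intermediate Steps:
g(y, j) = j**2
7 + sqrt(-9 + 14)*g(-2, -6) = 7 + sqrt(-9 + 14)*(-6)**2 = 7 + sqrt(5)*36 = 7 + 36*sqrt(5)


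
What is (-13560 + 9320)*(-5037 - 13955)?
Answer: 80526080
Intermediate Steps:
(-13560 + 9320)*(-5037 - 13955) = -4240*(-18992) = 80526080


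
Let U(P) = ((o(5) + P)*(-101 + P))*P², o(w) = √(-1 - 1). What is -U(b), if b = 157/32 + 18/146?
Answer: 363591010277430063/29777713954816 + 30946549517187*I*√2/12747309056 ≈ 12210.0 + 3433.3*I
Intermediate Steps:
o(w) = I*√2 (o(w) = √(-2) = I*√2)
b = 11749/2336 (b = 157*(1/32) + 18*(1/146) = 157/32 + 9/73 = 11749/2336 ≈ 5.0295)
U(P) = P²*(-101 + P)*(P + I*√2) (U(P) = ((I*√2 + P)*(-101 + P))*P² = ((P + I*√2)*(-101 + P))*P² = ((-101 + P)*(P + I*√2))*P² = P²*(-101 + P)*(P + I*√2))
-U(b) = -(11749/2336)²*((11749/2336)² - 101*11749/2336 - 101*I*√2 + I*(11749/2336)*√2) = -138039001*(138039001/5456896 - 1186649/2336 - 101*I*√2 + 11749*I*√2/2336)/5456896 = -138039001*(-2633973063/5456896 - 224187*I*√2/2336)/5456896 = -(-363591010277430063/29777713954816 - 30946549517187*I*√2/12747309056) = 363591010277430063/29777713954816 + 30946549517187*I*√2/12747309056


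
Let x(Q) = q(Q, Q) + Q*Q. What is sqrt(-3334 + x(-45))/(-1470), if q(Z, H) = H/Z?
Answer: -I*sqrt(327)/735 ≈ -0.024603*I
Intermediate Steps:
x(Q) = 1 + Q**2 (x(Q) = Q/Q + Q*Q = 1 + Q**2)
sqrt(-3334 + x(-45))/(-1470) = sqrt(-3334 + (1 + (-45)**2))/(-1470) = sqrt(-3334 + (1 + 2025))*(-1/1470) = sqrt(-3334 + 2026)*(-1/1470) = sqrt(-1308)*(-1/1470) = (2*I*sqrt(327))*(-1/1470) = -I*sqrt(327)/735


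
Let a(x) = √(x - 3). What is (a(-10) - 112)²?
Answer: (112 - I*√13)² ≈ 12531.0 - 807.64*I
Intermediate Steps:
a(x) = √(-3 + x)
(a(-10) - 112)² = (√(-3 - 10) - 112)² = (√(-13) - 112)² = (I*√13 - 112)² = (-112 + I*√13)²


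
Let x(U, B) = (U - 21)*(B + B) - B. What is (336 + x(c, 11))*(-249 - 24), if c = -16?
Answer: 133497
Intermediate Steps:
x(U, B) = -B + 2*B*(-21 + U) (x(U, B) = (-21 + U)*(2*B) - B = 2*B*(-21 + U) - B = -B + 2*B*(-21 + U))
(336 + x(c, 11))*(-249 - 24) = (336 + 11*(-43 + 2*(-16)))*(-249 - 24) = (336 + 11*(-43 - 32))*(-273) = (336 + 11*(-75))*(-273) = (336 - 825)*(-273) = -489*(-273) = 133497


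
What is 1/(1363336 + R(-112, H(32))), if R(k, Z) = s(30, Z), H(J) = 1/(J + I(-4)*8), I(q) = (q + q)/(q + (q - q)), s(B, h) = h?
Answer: 48/65440129 ≈ 7.3349e-7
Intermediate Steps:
I(q) = 2 (I(q) = (2*q)/(q + 0) = (2*q)/q = 2)
H(J) = 1/(16 + J) (H(J) = 1/(J + 2*8) = 1/(J + 16) = 1/(16 + J))
R(k, Z) = Z
1/(1363336 + R(-112, H(32))) = 1/(1363336 + 1/(16 + 32)) = 1/(1363336 + 1/48) = 1/(65440129/48) = 48/65440129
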